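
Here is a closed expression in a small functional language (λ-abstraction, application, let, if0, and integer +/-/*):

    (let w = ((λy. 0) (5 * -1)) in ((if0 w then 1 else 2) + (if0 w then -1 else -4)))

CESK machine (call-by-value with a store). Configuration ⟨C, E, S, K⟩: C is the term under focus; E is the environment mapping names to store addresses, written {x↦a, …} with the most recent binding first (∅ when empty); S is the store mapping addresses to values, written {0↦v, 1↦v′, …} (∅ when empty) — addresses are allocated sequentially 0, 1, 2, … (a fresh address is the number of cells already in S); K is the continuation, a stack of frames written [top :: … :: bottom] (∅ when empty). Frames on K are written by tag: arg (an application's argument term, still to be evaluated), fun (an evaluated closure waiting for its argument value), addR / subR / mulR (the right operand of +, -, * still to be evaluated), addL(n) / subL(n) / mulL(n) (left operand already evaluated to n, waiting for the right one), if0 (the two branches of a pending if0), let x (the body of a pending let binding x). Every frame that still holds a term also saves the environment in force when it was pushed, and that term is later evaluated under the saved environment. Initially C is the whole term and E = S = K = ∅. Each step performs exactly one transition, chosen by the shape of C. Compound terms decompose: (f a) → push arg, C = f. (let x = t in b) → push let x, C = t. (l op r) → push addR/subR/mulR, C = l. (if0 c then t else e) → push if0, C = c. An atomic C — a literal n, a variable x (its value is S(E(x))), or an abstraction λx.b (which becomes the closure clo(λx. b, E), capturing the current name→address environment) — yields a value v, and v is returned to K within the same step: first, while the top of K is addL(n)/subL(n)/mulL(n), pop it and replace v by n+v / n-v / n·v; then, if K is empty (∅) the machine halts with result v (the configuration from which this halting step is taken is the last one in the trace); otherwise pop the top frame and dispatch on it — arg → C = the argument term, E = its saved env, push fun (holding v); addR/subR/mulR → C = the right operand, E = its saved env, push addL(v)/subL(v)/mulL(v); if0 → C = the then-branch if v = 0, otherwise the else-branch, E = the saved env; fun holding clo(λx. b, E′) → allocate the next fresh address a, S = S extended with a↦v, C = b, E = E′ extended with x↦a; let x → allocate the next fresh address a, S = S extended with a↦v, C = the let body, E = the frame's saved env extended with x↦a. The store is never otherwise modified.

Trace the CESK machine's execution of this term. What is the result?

Answer: 0

Execution trace:
t=0: [C=(let w = ((λy. 0) (5 * -1)) in ((if0 w then 1 else 2) + (if0 w then -1 else -4))) | E=∅ | S=∅ | K=∅]
t=1: [C=((λy. 0) (5 * -1)) | E=∅ | S=∅ | K=[let w]]
t=2: [C=(λy. 0) | E=∅ | S=∅ | K=[arg :: let w]]
t=3: [C=(5 * -1) | E=∅ | S=∅ | K=[fun :: let w]]
t=4: [C=5 | E=∅ | S=∅ | K=[mulR :: fun :: let w]]
t=5: [C=-1 | E=∅ | S=∅ | K=[mulL(5) :: fun :: let w]]
t=6: [C=0 | E={y↦0} | S={0↦-5} | K=[let w]]
t=7: [C=((if0 w then 1 else 2) + (if0 w then -1 else -4)) | E={w↦1} | S={0↦-5, 1↦0} | K=∅]
t=8: [C=(if0 w then 1 else 2) | E={w↦1} | S={0↦-5, 1↦0} | K=[addR]]
t=9: [C=w | E={w↦1} | S={0↦-5, 1↦0} | K=[if0 :: addR]]
t=10: [C=1 | E={w↦1} | S={0↦-5, 1↦0} | K=[addR]]
t=11: [C=(if0 w then -1 else -4) | E={w↦1} | S={0↦-5, 1↦0} | K=[addL(1)]]
t=12: [C=w | E={w↦1} | S={0↦-5, 1↦0} | K=[if0 :: addL(1)]]
t=13: [C=-1 | E={w↦1} | S={0↦-5, 1↦0} | K=[addL(1)]]
→ final value 0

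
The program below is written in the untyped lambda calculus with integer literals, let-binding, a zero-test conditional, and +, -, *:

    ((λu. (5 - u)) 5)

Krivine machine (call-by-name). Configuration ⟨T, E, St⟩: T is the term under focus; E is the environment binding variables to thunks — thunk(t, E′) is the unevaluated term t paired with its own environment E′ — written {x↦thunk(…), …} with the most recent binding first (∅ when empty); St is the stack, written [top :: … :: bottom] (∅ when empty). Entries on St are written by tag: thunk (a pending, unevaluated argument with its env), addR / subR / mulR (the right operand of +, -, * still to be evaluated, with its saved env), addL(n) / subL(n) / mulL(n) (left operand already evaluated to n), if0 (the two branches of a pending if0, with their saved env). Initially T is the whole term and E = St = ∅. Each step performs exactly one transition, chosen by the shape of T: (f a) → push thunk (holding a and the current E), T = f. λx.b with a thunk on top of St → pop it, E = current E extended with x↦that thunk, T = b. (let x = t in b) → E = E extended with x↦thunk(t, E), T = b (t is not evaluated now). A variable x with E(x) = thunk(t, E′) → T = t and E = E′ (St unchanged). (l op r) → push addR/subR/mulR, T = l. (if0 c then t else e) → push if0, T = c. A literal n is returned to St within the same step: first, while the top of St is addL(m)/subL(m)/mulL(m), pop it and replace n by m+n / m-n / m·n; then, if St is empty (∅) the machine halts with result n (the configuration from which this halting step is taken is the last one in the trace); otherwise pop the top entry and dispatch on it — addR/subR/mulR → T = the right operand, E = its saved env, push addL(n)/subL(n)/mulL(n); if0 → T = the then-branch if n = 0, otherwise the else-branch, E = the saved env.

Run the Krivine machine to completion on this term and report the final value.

Answer: 0

Execution trace:
t=0: <T=((λu. (5 - u)) 5), E=∅, St=∅>
t=1: <T=(λu. (5 - u)), E=∅, St=[thunk]>
t=2: <T=(5 - u), E={u↦thunk(5, ∅)}, St=∅>
t=3: <T=5, E={u↦thunk(5, ∅)}, St=[subR]>
t=4: <T=u, E={u↦thunk(5, ∅)}, St=[subL(5)]>
t=5: <T=5, E=∅, St=[subL(5)]>
→ final value 0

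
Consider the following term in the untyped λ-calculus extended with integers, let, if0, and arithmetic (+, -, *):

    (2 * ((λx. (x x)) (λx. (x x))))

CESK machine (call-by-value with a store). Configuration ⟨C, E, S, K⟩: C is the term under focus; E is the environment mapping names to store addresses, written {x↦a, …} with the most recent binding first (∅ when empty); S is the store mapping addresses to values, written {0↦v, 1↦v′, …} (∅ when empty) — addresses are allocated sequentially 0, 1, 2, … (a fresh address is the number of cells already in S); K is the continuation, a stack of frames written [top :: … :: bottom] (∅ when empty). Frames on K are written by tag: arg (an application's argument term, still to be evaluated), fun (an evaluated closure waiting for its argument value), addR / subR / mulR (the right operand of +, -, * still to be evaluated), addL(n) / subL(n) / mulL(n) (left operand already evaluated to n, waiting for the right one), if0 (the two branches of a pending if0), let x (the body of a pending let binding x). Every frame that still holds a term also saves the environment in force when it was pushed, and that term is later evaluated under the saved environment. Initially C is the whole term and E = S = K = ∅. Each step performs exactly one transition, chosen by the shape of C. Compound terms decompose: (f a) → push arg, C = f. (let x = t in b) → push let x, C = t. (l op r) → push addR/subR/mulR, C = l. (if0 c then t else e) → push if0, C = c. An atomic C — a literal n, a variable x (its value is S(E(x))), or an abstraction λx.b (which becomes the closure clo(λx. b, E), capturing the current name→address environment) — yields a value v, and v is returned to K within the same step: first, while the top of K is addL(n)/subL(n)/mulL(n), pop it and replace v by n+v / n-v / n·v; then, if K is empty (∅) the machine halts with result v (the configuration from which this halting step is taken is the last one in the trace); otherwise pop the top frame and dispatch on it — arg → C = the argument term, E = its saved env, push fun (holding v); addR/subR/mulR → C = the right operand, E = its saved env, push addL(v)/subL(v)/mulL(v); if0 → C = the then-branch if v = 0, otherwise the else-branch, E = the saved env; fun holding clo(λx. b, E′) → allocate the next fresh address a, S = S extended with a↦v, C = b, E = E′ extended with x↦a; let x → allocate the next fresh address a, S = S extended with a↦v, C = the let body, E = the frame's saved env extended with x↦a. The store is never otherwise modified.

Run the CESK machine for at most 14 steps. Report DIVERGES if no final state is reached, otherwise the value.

Answer: DIVERGES (no final state within 14 steps)

Execution trace:
t=0: [C=(2 * ((λx. (x x)) (λx. (x x)))) | E=∅ | S=∅ | K=∅]
t=1: [C=2 | E=∅ | S=∅ | K=[mulR]]
t=2: [C=((λx. (x x)) (λx. (x x))) | E=∅ | S=∅ | K=[mulL(2)]]
t=3: [C=(λx. (x x)) | E=∅ | S=∅ | K=[arg :: mulL(2)]]
t=4: [C=(λx. (x x)) | E=∅ | S=∅ | K=[fun :: mulL(2)]]
t=5: [C=(x x) | E={x↦0} | S={0↦clo(λx. (x x), ∅)} | K=[mulL(2)]]
t=6: [C=x | E={x↦0} | S={0↦clo(λx. (x x), ∅)} | K=[arg :: mulL(2)]]
t=7: [C=x | E={x↦0} | S={0↦clo(λx. (x x), ∅)} | K=[fun :: mulL(2)]]
t=8: [C=(x x) | E={x↦1} | S={0↦clo(λx. (x x), ∅), 1↦clo(λx. (x x), ∅)} | K=[mulL(2)]]
t=9: [C=x | E={x↦1} | S={0↦clo(λx. (x x), ∅), 1↦clo(λx. (x x), ∅)} | K=[arg :: mulL(2)]]
t=10: [C=x | E={x↦1} | S={0↦clo(λx. (x x), ∅), 1↦clo(λx. (x x), ∅)} | K=[fun :: mulL(2)]]
t=11: [C=(x x) | E={x↦2} | S={0↦clo(λx. (x x), ∅), 1↦clo(λx. (x x), ∅), 2↦clo(λx. (x x), ∅)} | K=[mulL(2)]]
t=12: [C=x | E={x↦2} | S={0↦clo(λx. (x x), ∅), 1↦clo(λx. (x x), ∅), 2↦clo(λx. (x x), ∅)} | K=[arg :: mulL(2)]]
t=13: [C=x | E={x↦2} | S={0↦clo(λx. (x x), ∅), 1↦clo(λx. (x x), ∅), 2↦clo(λx. (x x), ∅)} | K=[fun :: mulL(2)]]
t=14: [C=(x x) | E={x↦3} | S={0↦clo(λx. (x x), ∅), 1↦clo(λx. (x x), ∅), 2↦clo(λx. (x x), ∅), 3↦clo(λx. (x x), ∅)} | K=[mulL(2)]]
→ 14 transitions taken and the configuration is still not final: no result within 14 steps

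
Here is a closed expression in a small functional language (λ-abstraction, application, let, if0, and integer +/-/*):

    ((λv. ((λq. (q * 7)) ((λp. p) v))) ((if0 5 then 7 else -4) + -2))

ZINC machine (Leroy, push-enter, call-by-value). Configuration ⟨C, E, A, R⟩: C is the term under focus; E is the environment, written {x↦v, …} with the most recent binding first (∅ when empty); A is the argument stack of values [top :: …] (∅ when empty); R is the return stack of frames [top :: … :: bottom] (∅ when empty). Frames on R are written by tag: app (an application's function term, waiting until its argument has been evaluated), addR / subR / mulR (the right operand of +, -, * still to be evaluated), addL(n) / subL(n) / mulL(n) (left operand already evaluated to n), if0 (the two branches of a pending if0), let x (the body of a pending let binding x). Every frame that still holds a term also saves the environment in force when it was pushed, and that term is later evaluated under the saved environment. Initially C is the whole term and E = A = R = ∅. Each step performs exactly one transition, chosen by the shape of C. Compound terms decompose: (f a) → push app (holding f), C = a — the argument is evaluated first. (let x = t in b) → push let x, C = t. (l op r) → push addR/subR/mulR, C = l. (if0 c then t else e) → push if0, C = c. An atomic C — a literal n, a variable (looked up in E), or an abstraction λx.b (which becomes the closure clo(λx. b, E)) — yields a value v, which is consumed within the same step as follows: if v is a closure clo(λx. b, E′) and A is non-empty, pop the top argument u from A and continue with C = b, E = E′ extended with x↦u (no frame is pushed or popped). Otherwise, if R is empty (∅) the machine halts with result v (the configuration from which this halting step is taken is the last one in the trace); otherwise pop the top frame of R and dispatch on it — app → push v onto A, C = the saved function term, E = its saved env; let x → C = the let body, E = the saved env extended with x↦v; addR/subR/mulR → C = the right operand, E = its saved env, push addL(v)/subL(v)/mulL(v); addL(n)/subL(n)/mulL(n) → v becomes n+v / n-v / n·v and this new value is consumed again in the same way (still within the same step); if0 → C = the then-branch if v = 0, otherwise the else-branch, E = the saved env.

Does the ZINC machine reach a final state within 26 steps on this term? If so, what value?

step 0: <C=((λv. ((λq. (q * 7)) ((λp. p) v))) ((if0 5 then 7 else -4) + -2)), E=∅, A=∅, R=∅>
step 1: <C=((if0 5 then 7 else -4) + -2), E=∅, A=∅, R=[app]>
step 2: <C=(if0 5 then 7 else -4), E=∅, A=∅, R=[addR :: app]>
step 3: <C=5, E=∅, A=∅, R=[if0 :: addR :: app]>
step 4: <C=-4, E=∅, A=∅, R=[addR :: app]>
step 5: <C=-2, E=∅, A=∅, R=[addL(-4) :: app]>
step 6: <C=(λv. ((λq. (q * 7)) ((λp. p) v))), E=∅, A=[-6], R=∅>
step 7: <C=((λq. (q * 7)) ((λp. p) v)), E={v↦-6}, A=∅, R=∅>
step 8: <C=((λp. p) v), E={v↦-6}, A=∅, R=[app]>
step 9: <C=v, E={v↦-6}, A=∅, R=[app :: app]>
step 10: <C=(λp. p), E={v↦-6}, A=[-6], R=[app]>
step 11: <C=p, E={p↦-6, v↦-6}, A=∅, R=[app]>
step 12: <C=(λq. (q * 7)), E={v↦-6}, A=[-6], R=∅>
step 13: <C=(q * 7), E={q↦-6, v↦-6}, A=∅, R=∅>
step 14: <C=q, E={q↦-6, v↦-6}, A=∅, R=[mulR]>
step 15: <C=7, E={q↦-6, v↦-6}, A=∅, R=[mulL(-6)]>
→ final value -42

Answer: -42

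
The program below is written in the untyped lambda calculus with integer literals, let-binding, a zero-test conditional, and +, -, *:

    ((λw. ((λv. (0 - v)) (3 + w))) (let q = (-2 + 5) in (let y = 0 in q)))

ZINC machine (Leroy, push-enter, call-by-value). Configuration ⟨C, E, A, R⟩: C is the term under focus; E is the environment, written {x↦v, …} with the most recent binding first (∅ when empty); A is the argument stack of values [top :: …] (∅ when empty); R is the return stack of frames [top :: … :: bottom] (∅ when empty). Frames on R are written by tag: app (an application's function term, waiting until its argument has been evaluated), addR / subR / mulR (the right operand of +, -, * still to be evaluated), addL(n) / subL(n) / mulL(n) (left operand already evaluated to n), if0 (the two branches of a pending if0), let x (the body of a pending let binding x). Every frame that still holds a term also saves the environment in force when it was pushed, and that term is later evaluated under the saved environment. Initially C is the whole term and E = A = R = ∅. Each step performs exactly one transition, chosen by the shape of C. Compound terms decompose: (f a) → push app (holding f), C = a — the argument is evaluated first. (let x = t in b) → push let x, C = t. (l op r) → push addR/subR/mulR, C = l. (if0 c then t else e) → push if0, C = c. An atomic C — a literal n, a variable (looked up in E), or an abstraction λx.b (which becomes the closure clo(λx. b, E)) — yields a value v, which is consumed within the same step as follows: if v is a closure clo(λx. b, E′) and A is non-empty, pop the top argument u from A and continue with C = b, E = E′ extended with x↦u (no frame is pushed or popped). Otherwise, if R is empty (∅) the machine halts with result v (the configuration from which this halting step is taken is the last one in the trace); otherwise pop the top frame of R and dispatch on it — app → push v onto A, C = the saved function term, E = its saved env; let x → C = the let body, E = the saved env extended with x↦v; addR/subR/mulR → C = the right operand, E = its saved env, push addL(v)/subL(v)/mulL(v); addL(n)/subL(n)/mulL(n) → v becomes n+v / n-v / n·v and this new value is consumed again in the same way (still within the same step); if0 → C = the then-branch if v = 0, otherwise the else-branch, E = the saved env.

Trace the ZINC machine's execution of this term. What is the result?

step 0: <C=((λw. ((λv. (0 - v)) (3 + w))) (let q = (-2 + 5) in (let y = 0 in q))), E=∅, A=∅, R=∅>
step 1: <C=(let q = (-2 + 5) in (let y = 0 in q)), E=∅, A=∅, R=[app]>
step 2: <C=(-2 + 5), E=∅, A=∅, R=[let q :: app]>
step 3: <C=-2, E=∅, A=∅, R=[addR :: let q :: app]>
step 4: <C=5, E=∅, A=∅, R=[addL(-2) :: let q :: app]>
step 5: <C=(let y = 0 in q), E={q↦3}, A=∅, R=[app]>
step 6: <C=0, E={q↦3}, A=∅, R=[let y :: app]>
step 7: <C=q, E={y↦0, q↦3}, A=∅, R=[app]>
step 8: <C=(λw. ((λv. (0 - v)) (3 + w))), E=∅, A=[3], R=∅>
step 9: <C=((λv. (0 - v)) (3 + w)), E={w↦3}, A=∅, R=∅>
step 10: <C=(3 + w), E={w↦3}, A=∅, R=[app]>
step 11: <C=3, E={w↦3}, A=∅, R=[addR :: app]>
step 12: <C=w, E={w↦3}, A=∅, R=[addL(3) :: app]>
step 13: <C=(λv. (0 - v)), E={w↦3}, A=[6], R=∅>
step 14: <C=(0 - v), E={v↦6, w↦3}, A=∅, R=∅>
step 15: <C=0, E={v↦6, w↦3}, A=∅, R=[subR]>
step 16: <C=v, E={v↦6, w↦3}, A=∅, R=[subL(0)]>
→ final value -6

Answer: -6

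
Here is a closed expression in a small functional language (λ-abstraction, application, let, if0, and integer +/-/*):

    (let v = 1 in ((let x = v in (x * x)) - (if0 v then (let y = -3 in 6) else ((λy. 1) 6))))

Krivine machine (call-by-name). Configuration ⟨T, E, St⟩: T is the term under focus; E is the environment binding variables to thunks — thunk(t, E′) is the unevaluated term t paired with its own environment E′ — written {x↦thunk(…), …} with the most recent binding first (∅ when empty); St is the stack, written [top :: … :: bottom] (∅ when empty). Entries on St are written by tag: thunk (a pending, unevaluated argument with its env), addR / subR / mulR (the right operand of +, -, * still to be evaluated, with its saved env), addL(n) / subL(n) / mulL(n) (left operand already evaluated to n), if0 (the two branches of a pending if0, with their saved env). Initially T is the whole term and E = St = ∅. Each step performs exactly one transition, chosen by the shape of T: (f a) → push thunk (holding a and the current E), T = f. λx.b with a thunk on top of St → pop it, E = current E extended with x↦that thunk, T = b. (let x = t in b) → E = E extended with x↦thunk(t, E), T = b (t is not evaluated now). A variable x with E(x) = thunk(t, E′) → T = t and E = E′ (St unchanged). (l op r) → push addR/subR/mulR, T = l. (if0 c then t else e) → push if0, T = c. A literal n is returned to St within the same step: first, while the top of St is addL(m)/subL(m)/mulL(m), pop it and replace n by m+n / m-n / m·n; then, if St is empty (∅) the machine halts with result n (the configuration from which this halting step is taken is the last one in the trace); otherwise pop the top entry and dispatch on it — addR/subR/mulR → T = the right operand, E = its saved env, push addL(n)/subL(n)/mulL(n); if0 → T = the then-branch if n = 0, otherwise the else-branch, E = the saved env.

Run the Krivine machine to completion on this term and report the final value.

Answer: 0

Machine steps:
t=0: <T=(let v = 1 in ((let x = v in (x * x)) - (if0 v then (let y = -3 in 6) else ((λy. 1) 6)))), E=∅, St=∅>
t=1: <T=((let x = v in (x * x)) - (if0 v then (let y = -3 in 6) else ((λy. 1) 6))), E={v↦thunk(1, ∅)}, St=∅>
t=2: <T=(let x = v in (x * x)), E={v↦thunk(1, ∅)}, St=[subR]>
t=3: <T=(x * x), E={x↦thunk(v, {v↦thunk(1, ∅)}), v↦thunk(1, ∅)}, St=[subR]>
t=4: <T=x, E={x↦thunk(v, {v↦thunk(1, ∅)}), v↦thunk(1, ∅)}, St=[mulR :: subR]>
t=5: <T=v, E={v↦thunk(1, ∅)}, St=[mulR :: subR]>
t=6: <T=1, E=∅, St=[mulR :: subR]>
t=7: <T=x, E={x↦thunk(v, {v↦thunk(1, ∅)}), v↦thunk(1, ∅)}, St=[mulL(1) :: subR]>
t=8: <T=v, E={v↦thunk(1, ∅)}, St=[mulL(1) :: subR]>
t=9: <T=1, E=∅, St=[mulL(1) :: subR]>
t=10: <T=(if0 v then (let y = -3 in 6) else ((λy. 1) 6)), E={v↦thunk(1, ∅)}, St=[subL(1)]>
t=11: <T=v, E={v↦thunk(1, ∅)}, St=[if0 :: subL(1)]>
t=12: <T=1, E=∅, St=[if0 :: subL(1)]>
t=13: <T=((λy. 1) 6), E={v↦thunk(1, ∅)}, St=[subL(1)]>
t=14: <T=(λy. 1), E={v↦thunk(1, ∅)}, St=[thunk :: subL(1)]>
t=15: <T=1, E={y↦thunk(6, {v↦thunk(1, ∅)}), v↦thunk(1, ∅)}, St=[subL(1)]>
→ final value 0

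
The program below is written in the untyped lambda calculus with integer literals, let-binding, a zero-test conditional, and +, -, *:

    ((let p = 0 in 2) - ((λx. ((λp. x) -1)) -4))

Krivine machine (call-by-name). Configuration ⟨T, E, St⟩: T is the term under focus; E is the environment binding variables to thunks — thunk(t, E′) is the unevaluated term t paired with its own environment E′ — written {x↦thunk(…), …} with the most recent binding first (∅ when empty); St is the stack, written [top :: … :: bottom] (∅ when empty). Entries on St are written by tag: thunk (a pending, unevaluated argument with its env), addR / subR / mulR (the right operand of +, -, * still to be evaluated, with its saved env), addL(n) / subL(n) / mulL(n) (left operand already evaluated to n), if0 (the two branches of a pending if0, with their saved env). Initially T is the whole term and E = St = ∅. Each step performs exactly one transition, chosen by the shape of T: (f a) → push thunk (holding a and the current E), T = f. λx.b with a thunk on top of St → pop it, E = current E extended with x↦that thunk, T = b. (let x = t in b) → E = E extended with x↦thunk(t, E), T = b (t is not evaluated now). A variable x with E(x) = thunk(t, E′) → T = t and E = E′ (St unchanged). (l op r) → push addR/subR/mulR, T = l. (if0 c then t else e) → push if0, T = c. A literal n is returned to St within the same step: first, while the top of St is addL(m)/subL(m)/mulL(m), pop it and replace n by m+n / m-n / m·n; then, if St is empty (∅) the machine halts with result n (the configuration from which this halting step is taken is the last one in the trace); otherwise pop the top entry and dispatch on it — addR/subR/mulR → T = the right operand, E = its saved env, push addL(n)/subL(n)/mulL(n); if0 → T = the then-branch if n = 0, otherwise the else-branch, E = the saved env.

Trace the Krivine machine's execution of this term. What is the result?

Answer: 6

Machine steps:
0. [T=((let p = 0 in 2) - ((λx. ((λp. x) -1)) -4)) | E=∅ | St=∅]
1. [T=(let p = 0 in 2) | E=∅ | St=[subR]]
2. [T=2 | E={p↦thunk(0, ∅)} | St=[subR]]
3. [T=((λx. ((λp. x) -1)) -4) | E=∅ | St=[subL(2)]]
4. [T=(λx. ((λp. x) -1)) | E=∅ | St=[thunk :: subL(2)]]
5. [T=((λp. x) -1) | E={x↦thunk(-4, ∅)} | St=[subL(2)]]
6. [T=(λp. x) | E={x↦thunk(-4, ∅)} | St=[thunk :: subL(2)]]
7. [T=x | E={p↦thunk(-1, {x↦thunk(-4, ∅)}), x↦thunk(-4, ∅)} | St=[subL(2)]]
8. [T=-4 | E=∅ | St=[subL(2)]]
→ final value 6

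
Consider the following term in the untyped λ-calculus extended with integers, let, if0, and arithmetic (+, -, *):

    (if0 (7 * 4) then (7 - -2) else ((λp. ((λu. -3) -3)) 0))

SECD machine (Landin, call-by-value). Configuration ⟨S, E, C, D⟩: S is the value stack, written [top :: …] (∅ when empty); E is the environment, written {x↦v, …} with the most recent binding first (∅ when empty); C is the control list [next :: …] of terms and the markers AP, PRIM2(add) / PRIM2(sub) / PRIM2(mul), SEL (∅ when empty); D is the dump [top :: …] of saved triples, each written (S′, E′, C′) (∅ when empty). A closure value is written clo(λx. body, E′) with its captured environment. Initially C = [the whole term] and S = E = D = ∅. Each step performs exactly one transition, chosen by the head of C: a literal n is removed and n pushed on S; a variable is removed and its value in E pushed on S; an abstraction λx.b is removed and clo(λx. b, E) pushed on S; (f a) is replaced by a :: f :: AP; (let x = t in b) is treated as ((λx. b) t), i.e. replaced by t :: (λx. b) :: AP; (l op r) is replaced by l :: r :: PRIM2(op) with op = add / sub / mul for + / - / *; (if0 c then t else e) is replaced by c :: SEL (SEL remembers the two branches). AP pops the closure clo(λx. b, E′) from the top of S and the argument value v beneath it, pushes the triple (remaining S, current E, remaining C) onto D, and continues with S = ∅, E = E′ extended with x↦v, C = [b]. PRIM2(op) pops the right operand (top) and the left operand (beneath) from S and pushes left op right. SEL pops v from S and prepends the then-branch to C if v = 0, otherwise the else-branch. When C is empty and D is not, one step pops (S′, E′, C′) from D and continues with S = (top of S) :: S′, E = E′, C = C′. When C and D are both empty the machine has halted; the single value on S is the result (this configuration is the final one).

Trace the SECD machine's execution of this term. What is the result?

Answer: -3

Execution trace:
[0] ⟨S=∅; E=∅; C=[(if0 (7 * 4) then (7 - -2) else ((λp. ((λu. -3) -3)) 0))]; D=∅⟩
[1] ⟨S=∅; E=∅; C=[(7 * 4) :: SEL]; D=∅⟩
[2] ⟨S=∅; E=∅; C=[7 :: 4 :: PRIM2(mul) :: SEL]; D=∅⟩
[3] ⟨S=[7]; E=∅; C=[4 :: PRIM2(mul) :: SEL]; D=∅⟩
[4] ⟨S=[4 :: 7]; E=∅; C=[PRIM2(mul) :: SEL]; D=∅⟩
[5] ⟨S=[28]; E=∅; C=[SEL]; D=∅⟩
[6] ⟨S=∅; E=∅; C=[((λp. ((λu. -3) -3)) 0)]; D=∅⟩
[7] ⟨S=∅; E=∅; C=[0 :: (λp. ((λu. -3) -3)) :: AP]; D=∅⟩
[8] ⟨S=[0]; E=∅; C=[(λp. ((λu. -3) -3)) :: AP]; D=∅⟩
[9] ⟨S=[clo(λp. ((λu. -3) -3), ∅) :: 0]; E=∅; C=[AP]; D=∅⟩
[10] ⟨S=∅; E={p↦0}; C=[((λu. -3) -3)]; D=[(∅, ∅, ∅)]⟩
[11] ⟨S=∅; E={p↦0}; C=[-3 :: (λu. -3) :: AP]; D=[(∅, ∅, ∅)]⟩
[12] ⟨S=[-3]; E={p↦0}; C=[(λu. -3) :: AP]; D=[(∅, ∅, ∅)]⟩
[13] ⟨S=[clo(λu. -3, {p↦0}) :: -3]; E={p↦0}; C=[AP]; D=[(∅, ∅, ∅)]⟩
[14] ⟨S=∅; E={u↦-3, p↦0}; C=[-3]; D=[(∅, {p↦0}, ∅) :: (∅, ∅, ∅)]⟩
[15] ⟨S=[-3]; E={u↦-3, p↦0}; C=∅; D=[(∅, {p↦0}, ∅) :: (∅, ∅, ∅)]⟩
[16] ⟨S=[-3]; E={p↦0}; C=∅; D=[(∅, ∅, ∅)]⟩
[17] ⟨S=[-3]; E=∅; C=∅; D=∅⟩
→ final value -3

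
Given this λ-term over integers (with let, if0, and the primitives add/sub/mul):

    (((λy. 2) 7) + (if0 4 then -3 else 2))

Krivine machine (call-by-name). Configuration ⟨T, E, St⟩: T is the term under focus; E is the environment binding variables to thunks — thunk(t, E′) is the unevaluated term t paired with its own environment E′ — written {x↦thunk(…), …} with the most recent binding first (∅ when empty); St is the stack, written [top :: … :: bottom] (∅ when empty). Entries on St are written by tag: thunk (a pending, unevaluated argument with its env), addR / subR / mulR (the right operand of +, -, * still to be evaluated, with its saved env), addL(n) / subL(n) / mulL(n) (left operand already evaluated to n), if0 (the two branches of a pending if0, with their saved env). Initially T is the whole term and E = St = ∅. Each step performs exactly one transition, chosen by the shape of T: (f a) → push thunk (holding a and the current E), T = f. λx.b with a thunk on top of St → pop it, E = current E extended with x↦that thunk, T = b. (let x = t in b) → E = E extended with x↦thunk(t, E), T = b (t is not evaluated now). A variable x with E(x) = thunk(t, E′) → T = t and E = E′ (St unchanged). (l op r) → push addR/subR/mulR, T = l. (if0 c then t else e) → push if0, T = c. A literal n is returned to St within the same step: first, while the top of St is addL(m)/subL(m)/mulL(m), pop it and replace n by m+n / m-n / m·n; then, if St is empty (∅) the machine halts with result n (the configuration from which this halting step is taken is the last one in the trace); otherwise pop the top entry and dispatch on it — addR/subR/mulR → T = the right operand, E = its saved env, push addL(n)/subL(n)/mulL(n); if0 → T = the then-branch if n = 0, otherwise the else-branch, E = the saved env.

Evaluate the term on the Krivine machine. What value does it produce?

0. [T=(((λy. 2) 7) + (if0 4 then -3 else 2)) | E=∅ | St=∅]
1. [T=((λy. 2) 7) | E=∅ | St=[addR]]
2. [T=(λy. 2) | E=∅ | St=[thunk :: addR]]
3. [T=2 | E={y↦thunk(7, ∅)} | St=[addR]]
4. [T=(if0 4 then -3 else 2) | E=∅ | St=[addL(2)]]
5. [T=4 | E=∅ | St=[if0 :: addL(2)]]
6. [T=2 | E=∅ | St=[addL(2)]]
→ final value 4

Answer: 4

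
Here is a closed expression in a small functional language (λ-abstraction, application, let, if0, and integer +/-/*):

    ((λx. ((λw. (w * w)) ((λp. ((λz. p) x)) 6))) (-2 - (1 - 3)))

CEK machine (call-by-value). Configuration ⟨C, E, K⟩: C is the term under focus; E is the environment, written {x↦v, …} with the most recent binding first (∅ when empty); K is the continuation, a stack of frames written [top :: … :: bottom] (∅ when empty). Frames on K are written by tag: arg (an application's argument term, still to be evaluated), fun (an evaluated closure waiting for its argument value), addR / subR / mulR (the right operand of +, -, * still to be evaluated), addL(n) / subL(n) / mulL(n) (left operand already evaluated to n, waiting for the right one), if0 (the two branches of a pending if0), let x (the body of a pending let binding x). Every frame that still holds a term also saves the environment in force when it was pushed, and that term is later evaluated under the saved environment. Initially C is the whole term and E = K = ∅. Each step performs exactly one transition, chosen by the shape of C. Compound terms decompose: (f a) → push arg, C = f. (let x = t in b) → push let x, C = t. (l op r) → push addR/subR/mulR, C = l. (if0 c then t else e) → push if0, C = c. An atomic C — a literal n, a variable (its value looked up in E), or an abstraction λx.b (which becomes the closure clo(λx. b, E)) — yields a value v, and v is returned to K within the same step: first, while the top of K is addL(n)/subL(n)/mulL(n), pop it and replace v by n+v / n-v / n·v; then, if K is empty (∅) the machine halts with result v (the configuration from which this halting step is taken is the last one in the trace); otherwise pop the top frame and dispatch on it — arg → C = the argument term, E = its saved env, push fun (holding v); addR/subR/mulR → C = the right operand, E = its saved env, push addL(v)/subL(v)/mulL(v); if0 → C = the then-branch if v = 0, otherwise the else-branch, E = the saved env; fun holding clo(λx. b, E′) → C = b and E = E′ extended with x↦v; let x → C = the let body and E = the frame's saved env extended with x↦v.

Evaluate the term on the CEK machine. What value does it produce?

step 0: [C=((λx. ((λw. (w * w)) ((λp. ((λz. p) x)) 6))) (-2 - (1 - 3))) | E=∅ | K=∅]
step 1: [C=(λx. ((λw. (w * w)) ((λp. ((λz. p) x)) 6))) | E=∅ | K=[arg]]
step 2: [C=(-2 - (1 - 3)) | E=∅ | K=[fun]]
step 3: [C=-2 | E=∅ | K=[subR :: fun]]
step 4: [C=(1 - 3) | E=∅ | K=[subL(-2) :: fun]]
step 5: [C=1 | E=∅ | K=[subR :: subL(-2) :: fun]]
step 6: [C=3 | E=∅ | K=[subL(1) :: subL(-2) :: fun]]
step 7: [C=((λw. (w * w)) ((λp. ((λz. p) x)) 6)) | E={x↦0} | K=∅]
step 8: [C=(λw. (w * w)) | E={x↦0} | K=[arg]]
step 9: [C=((λp. ((λz. p) x)) 6) | E={x↦0} | K=[fun]]
step 10: [C=(λp. ((λz. p) x)) | E={x↦0} | K=[arg :: fun]]
step 11: [C=6 | E={x↦0} | K=[fun :: fun]]
step 12: [C=((λz. p) x) | E={p↦6, x↦0} | K=[fun]]
step 13: [C=(λz. p) | E={p↦6, x↦0} | K=[arg :: fun]]
step 14: [C=x | E={p↦6, x↦0} | K=[fun :: fun]]
step 15: [C=p | E={z↦0, p↦6, x↦0} | K=[fun]]
step 16: [C=(w * w) | E={w↦6, x↦0} | K=∅]
step 17: [C=w | E={w↦6, x↦0} | K=[mulR]]
step 18: [C=w | E={w↦6, x↦0} | K=[mulL(6)]]
→ final value 36

Answer: 36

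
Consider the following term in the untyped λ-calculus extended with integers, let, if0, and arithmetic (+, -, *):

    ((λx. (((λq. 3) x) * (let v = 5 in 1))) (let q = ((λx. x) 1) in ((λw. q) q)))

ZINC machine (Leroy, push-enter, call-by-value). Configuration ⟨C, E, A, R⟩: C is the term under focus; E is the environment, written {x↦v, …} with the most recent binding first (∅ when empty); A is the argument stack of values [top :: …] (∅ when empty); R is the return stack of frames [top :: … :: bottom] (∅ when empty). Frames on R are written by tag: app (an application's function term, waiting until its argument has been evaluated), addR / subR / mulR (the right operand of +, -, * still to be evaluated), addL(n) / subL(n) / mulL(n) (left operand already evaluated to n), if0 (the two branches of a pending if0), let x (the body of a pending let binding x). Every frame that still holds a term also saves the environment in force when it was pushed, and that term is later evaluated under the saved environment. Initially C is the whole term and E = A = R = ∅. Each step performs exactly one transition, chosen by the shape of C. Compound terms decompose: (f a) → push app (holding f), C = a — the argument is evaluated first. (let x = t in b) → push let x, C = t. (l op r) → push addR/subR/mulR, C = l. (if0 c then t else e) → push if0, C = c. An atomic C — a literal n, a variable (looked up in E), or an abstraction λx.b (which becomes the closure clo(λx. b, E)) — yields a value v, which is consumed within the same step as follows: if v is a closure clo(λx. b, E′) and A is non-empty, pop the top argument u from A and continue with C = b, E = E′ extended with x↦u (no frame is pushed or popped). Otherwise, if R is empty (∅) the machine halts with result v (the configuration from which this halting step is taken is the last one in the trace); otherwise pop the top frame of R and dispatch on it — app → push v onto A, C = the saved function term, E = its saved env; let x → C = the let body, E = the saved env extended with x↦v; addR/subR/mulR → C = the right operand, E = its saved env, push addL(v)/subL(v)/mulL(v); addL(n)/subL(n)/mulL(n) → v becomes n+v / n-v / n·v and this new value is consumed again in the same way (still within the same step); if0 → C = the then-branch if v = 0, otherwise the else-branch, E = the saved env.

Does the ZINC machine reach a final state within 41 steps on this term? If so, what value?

[0] ⟨C=((λx. (((λq. 3) x) * (let v = 5 in 1))) (let q = ((λx. x) 1) in ((λw. q) q))); E=∅; A=∅; R=∅⟩
[1] ⟨C=(let q = ((λx. x) 1) in ((λw. q) q)); E=∅; A=∅; R=[app]⟩
[2] ⟨C=((λx. x) 1); E=∅; A=∅; R=[let q :: app]⟩
[3] ⟨C=1; E=∅; A=∅; R=[app :: let q :: app]⟩
[4] ⟨C=(λx. x); E=∅; A=[1]; R=[let q :: app]⟩
[5] ⟨C=x; E={x↦1}; A=∅; R=[let q :: app]⟩
[6] ⟨C=((λw. q) q); E={q↦1}; A=∅; R=[app]⟩
[7] ⟨C=q; E={q↦1}; A=∅; R=[app :: app]⟩
[8] ⟨C=(λw. q); E={q↦1}; A=[1]; R=[app]⟩
[9] ⟨C=q; E={w↦1, q↦1}; A=∅; R=[app]⟩
[10] ⟨C=(λx. (((λq. 3) x) * (let v = 5 in 1))); E=∅; A=[1]; R=∅⟩
[11] ⟨C=(((λq. 3) x) * (let v = 5 in 1)); E={x↦1}; A=∅; R=∅⟩
[12] ⟨C=((λq. 3) x); E={x↦1}; A=∅; R=[mulR]⟩
[13] ⟨C=x; E={x↦1}; A=∅; R=[app :: mulR]⟩
[14] ⟨C=(λq. 3); E={x↦1}; A=[1]; R=[mulR]⟩
[15] ⟨C=3; E={q↦1, x↦1}; A=∅; R=[mulR]⟩
[16] ⟨C=(let v = 5 in 1); E={x↦1}; A=∅; R=[mulL(3)]⟩
[17] ⟨C=5; E={x↦1}; A=∅; R=[let v :: mulL(3)]⟩
[18] ⟨C=1; E={v↦5, x↦1}; A=∅; R=[mulL(3)]⟩
→ final value 3

Answer: 3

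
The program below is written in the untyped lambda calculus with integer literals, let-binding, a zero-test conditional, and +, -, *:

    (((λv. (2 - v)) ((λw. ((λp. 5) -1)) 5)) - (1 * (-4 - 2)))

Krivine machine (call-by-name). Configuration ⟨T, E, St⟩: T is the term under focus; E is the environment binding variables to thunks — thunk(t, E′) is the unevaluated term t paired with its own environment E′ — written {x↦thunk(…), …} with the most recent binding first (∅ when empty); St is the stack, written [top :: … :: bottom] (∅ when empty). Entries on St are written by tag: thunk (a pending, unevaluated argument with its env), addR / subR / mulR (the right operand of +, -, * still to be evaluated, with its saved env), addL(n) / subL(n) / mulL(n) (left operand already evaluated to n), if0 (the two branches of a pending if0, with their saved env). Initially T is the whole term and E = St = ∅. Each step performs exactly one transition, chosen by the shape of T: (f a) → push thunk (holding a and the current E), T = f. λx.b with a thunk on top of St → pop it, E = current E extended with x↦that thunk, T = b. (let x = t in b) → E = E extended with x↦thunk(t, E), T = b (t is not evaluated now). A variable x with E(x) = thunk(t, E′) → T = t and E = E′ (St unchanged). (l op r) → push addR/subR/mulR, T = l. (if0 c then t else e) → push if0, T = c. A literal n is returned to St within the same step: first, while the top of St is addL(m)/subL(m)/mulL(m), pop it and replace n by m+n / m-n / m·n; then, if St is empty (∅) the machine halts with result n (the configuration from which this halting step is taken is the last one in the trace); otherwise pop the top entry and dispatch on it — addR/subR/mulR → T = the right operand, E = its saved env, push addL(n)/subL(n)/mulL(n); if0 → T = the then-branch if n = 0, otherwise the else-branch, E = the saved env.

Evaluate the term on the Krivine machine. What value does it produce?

Answer: 3

Derivation:
[0] [T=(((λv. (2 - v)) ((λw. ((λp. 5) -1)) 5)) - (1 * (-4 - 2))) | E=∅ | St=∅]
[1] [T=((λv. (2 - v)) ((λw. ((λp. 5) -1)) 5)) | E=∅ | St=[subR]]
[2] [T=(λv. (2 - v)) | E=∅ | St=[thunk :: subR]]
[3] [T=(2 - v) | E={v↦thunk(((λw. ((λp. 5) -1)) 5), ∅)} | St=[subR]]
[4] [T=2 | E={v↦thunk(((λw. ((λp. 5) -1)) 5), ∅)} | St=[subR :: subR]]
[5] [T=v | E={v↦thunk(((λw. ((λp. 5) -1)) 5), ∅)} | St=[subL(2) :: subR]]
[6] [T=((λw. ((λp. 5) -1)) 5) | E=∅ | St=[subL(2) :: subR]]
[7] [T=(λw. ((λp. 5) -1)) | E=∅ | St=[thunk :: subL(2) :: subR]]
[8] [T=((λp. 5) -1) | E={w↦thunk(5, ∅)} | St=[subL(2) :: subR]]
[9] [T=(λp. 5) | E={w↦thunk(5, ∅)} | St=[thunk :: subL(2) :: subR]]
[10] [T=5 | E={p↦thunk(-1, {w↦thunk(5, ∅)}), w↦thunk(5, ∅)} | St=[subL(2) :: subR]]
[11] [T=(1 * (-4 - 2)) | E=∅ | St=[subL(-3)]]
[12] [T=1 | E=∅ | St=[mulR :: subL(-3)]]
[13] [T=(-4 - 2) | E=∅ | St=[mulL(1) :: subL(-3)]]
[14] [T=-4 | E=∅ | St=[subR :: mulL(1) :: subL(-3)]]
[15] [T=2 | E=∅ | St=[subL(-4) :: mulL(1) :: subL(-3)]]
→ final value 3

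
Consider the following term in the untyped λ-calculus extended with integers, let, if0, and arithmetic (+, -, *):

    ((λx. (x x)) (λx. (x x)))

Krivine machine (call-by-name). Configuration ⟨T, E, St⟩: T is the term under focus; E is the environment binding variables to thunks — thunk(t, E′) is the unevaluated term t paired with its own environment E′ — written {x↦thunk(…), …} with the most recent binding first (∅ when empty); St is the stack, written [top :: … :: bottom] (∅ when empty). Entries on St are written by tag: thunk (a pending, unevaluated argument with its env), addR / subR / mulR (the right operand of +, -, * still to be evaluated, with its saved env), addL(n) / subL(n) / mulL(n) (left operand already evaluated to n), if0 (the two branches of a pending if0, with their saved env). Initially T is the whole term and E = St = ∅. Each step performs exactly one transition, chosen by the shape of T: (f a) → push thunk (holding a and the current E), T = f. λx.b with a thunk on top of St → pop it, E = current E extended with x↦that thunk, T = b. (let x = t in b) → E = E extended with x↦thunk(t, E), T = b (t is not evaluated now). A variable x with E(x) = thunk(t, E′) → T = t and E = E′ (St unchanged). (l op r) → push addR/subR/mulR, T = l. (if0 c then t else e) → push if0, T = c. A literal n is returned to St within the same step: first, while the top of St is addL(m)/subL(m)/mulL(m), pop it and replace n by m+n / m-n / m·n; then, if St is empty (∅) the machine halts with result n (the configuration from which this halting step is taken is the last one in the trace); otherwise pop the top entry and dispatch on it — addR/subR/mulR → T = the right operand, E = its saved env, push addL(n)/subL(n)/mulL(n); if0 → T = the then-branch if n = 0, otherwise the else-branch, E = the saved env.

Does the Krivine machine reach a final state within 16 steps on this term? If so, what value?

Answer: DIVERGES (no final state within 16 steps)

Execution trace:
[0] ⟨T=((λx. (x x)) (λx. (x x))); E=∅; St=∅⟩
[1] ⟨T=(λx. (x x)); E=∅; St=[thunk]⟩
[2] ⟨T=(x x); E={x↦thunk((λx. (x x)), ∅)}; St=∅⟩
[3] ⟨T=x; E={x↦thunk((λx. (x x)), ∅)}; St=[thunk]⟩
[4] ⟨T=(λx. (x x)); E=∅; St=[thunk]⟩
[5] ⟨T=(x x); E={x↦thunk(x, {x↦thunk((λx. (x x)), ∅)})}; St=∅⟩
[6] ⟨T=x; E={x↦thunk(x, {x↦thunk((λx. (x x)), ∅)})}; St=[thunk]⟩
[7] ⟨T=x; E={x↦thunk((λx. (x x)), ∅)}; St=[thunk]⟩
[8] ⟨T=(λx. (x x)); E=∅; St=[thunk]⟩
[9] ⟨T=(x x); E={x↦thunk(x, {x↦thunk(x, {x↦thunk((λx. (x x)), ∅)})})}; St=∅⟩
[10] ⟨T=x; E={x↦thunk(x, {x↦thunk(x, {x↦thunk((λx. (x x)), ∅)})})}; St=[thunk]⟩
[11] ⟨T=x; E={x↦thunk(x, {x↦thunk((λx. (x x)), ∅)})}; St=[thunk]⟩
[12] ⟨T=x; E={x↦thunk((λx. (x x)), ∅)}; St=[thunk]⟩
[13] ⟨T=(λx. (x x)); E=∅; St=[thunk]⟩
[14] ⟨T=(x x); E={x↦thunk(x, {x↦thunk(x, {x↦thunk(x, {x↦thunk((λx. (x x)), ∅)})})})}; St=∅⟩
[15] ⟨T=x; E={x↦thunk(x, {x↦thunk(x, {x↦thunk(x, {x↦thunk((λx. (x x)), ∅)})})})}; St=[thunk]⟩
[16] ⟨T=x; E={x↦thunk(x, {x↦thunk(x, {x↦thunk((λx. (x x)), ∅)})})}; St=[thunk]⟩
→ 16 transitions taken and the configuration is still not final: no result within 16 steps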